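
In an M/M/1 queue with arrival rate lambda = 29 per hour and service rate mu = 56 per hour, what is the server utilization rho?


rho = lambda/mu = 29/56 = 0.5179

0.5179


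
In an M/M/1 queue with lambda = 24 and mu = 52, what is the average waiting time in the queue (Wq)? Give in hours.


rho = 24/52; Wq = rho/(mu - lambda) = 0.0165 hours

0.0165 hours


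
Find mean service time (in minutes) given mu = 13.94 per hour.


Mean service time = 60/mu = 60/13.94 = 4.3 minutes

4.3 minutes


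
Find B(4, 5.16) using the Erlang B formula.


B(N,A) = (A^N/N!) / sum(A^k/k!, k=0..N) with N=4, A=5.16 = 0.4108

0.4108


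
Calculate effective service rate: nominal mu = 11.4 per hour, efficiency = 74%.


Effective rate = mu * efficiency = 11.4 * 0.74 = 8.44 per hour

8.44 per hour


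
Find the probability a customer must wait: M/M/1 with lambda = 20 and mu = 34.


P(wait) = rho = lambda/mu = 20/34 = 0.5882

0.5882


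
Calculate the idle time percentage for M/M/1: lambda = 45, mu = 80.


Idle fraction = (1 - rho) * 100 = (1 - 45/80) * 100 = 43.8%

43.8%


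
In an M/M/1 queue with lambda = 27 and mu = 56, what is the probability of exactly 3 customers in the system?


rho = 27/56; P(n) = (1-rho)*rho^n = (1-27/56)*(27/56)^3 = 0.058

0.058


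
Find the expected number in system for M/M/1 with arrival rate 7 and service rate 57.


rho = 7/57; L = rho/(1-rho) = 0.14

0.14


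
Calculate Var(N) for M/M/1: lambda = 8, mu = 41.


rho = 8/41; Var(N) = rho/(1-rho)^2 = 0.3

0.3


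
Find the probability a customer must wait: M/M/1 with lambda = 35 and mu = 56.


P(wait) = rho = lambda/mu = 35/56 = 0.625

0.625


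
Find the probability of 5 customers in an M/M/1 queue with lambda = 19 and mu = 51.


rho = 19/51; P(n) = (1-rho)*rho^n = (1-19/51)*(19/51)^5 = 0.0045

0.0045


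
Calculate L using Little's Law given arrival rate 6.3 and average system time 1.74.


L = lambda * W = 6.3 * 1.74 = 10.96

10.96


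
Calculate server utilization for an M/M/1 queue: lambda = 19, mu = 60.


rho = lambda/mu = 19/60 = 0.3167

0.3167


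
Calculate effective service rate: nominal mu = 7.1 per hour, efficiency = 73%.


Effective rate = mu * efficiency = 7.1 * 0.73 = 5.18 per hour

5.18 per hour


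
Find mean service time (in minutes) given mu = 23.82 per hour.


Mean service time = 60/mu = 60/23.82 = 2.52 minutes

2.52 minutes


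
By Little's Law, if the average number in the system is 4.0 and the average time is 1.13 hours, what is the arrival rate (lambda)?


lambda = L / W = 4.0 / 1.13 = 3.54 per hour

3.54 per hour


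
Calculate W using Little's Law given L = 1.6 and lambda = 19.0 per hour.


W = L / lambda = 1.6 / 19.0 = 0.0842 hours

0.0842 hours


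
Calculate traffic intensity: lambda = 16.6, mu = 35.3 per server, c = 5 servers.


rho = lambda / (c * mu) = 16.6 / (5 * 35.3) = 0.0941

0.0941


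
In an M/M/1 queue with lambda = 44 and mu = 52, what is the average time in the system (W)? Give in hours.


W = 1/(mu - lambda) = 1/(52 - 44) = 0.125 hours

0.125 hours


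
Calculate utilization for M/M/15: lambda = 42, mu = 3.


rho = lambda/(c*mu) = 42/(15*3) = 0.9333

0.9333


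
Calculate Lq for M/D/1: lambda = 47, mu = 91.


M/D/1: Lq = rho^2 / (2*(1-rho)) where rho = 47/91; Lq = 0.28

0.28


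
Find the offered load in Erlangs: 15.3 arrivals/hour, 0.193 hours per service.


Offered load a = lambda * E[S] = 15.3 * 0.193 = 2.95 Erlangs

2.95 Erlangs


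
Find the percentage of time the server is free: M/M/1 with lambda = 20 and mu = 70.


Idle fraction = (1 - rho) * 100 = (1 - 20/70) * 100 = 71.4%

71.4%


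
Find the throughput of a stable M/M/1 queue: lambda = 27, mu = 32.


For a stable queue (lambda < mu), throughput = lambda = 27 per hour

27 per hour


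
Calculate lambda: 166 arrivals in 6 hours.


lambda = total arrivals / time = 166 / 6 = 27.67 per hour

27.67 per hour


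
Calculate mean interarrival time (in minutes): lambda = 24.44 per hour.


Mean interarrival time = 60/lambda = 60/24.44 = 2.45 minutes

2.45 minutes


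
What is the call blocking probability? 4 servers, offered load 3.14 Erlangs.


B(N,A) = (A^N/N!) / sum(A^k/k!, k=0..N) with N=4, A=3.14 = 0.2216

0.2216


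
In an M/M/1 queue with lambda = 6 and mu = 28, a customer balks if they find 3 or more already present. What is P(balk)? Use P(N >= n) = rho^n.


P(N >= 3) = rho^3 = (6/28)^3 = 0.0098

0.0098


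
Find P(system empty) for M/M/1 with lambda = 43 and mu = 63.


P0 = 1 - rho = 1 - 43/63 = 0.3175

0.3175


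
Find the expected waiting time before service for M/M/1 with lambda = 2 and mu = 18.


rho = 2/18; Wq = rho/(mu - lambda) = 0.0069 hours

0.0069 hours


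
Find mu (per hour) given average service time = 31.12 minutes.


mu = 60 / avg_service_time = 60 / 31.12 = 1.93 per hour

1.93 per hour


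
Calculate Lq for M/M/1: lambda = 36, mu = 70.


rho = 36/70; Lq = rho^2/(1-rho) = 0.54

0.54


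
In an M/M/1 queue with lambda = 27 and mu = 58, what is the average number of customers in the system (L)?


rho = 27/58; L = rho/(1-rho) = 0.87

0.87


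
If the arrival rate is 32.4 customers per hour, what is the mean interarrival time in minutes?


Mean interarrival time = 60/lambda = 60/32.4 = 1.85 minutes

1.85 minutes


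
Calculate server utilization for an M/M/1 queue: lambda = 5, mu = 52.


rho = lambda/mu = 5/52 = 0.0962

0.0962


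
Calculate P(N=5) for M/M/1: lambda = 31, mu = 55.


rho = 31/55; P(n) = (1-rho)*rho^n = (1-31/55)*(31/55)^5 = 0.0248

0.0248


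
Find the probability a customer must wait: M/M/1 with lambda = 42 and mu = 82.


P(wait) = rho = lambda/mu = 42/82 = 0.5122

0.5122


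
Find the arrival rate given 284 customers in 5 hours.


lambda = total arrivals / time = 284 / 5 = 56.8 per hour

56.8 per hour


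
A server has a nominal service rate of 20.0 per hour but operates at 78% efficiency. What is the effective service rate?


Effective rate = mu * efficiency = 20.0 * 0.78 = 15.6 per hour

15.6 per hour


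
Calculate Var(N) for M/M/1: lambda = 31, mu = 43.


rho = 31/43; Var(N) = rho/(1-rho)^2 = 9.26

9.26


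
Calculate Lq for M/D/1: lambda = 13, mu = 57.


M/D/1: Lq = rho^2 / (2*(1-rho)) where rho = 13/57; Lq = 0.03

0.03


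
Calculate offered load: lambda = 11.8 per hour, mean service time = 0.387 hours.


Offered load a = lambda * E[S] = 11.8 * 0.387 = 4.57 Erlangs

4.57 Erlangs


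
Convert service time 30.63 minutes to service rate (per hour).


mu = 60 / avg_service_time = 60 / 30.63 = 1.96 per hour

1.96 per hour


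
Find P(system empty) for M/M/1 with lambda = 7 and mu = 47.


P0 = 1 - rho = 1 - 7/47 = 0.8511

0.8511


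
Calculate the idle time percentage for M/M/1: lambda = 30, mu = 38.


Idle fraction = (1 - rho) * 100 = (1 - 30/38) * 100 = 21.1%

21.1%


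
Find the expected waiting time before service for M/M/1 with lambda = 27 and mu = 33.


rho = 27/33; Wq = rho/(mu - lambda) = 0.1364 hours

0.1364 hours


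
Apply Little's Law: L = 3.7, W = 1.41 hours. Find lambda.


lambda = L / W = 3.7 / 1.41 = 2.62 per hour

2.62 per hour


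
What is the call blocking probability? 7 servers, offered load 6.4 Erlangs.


B(N,A) = (A^N/N!) / sum(A^k/k!, k=0..N) with N=7, A=6.4 = 0.211

0.211


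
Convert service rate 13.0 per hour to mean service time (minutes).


Mean service time = 60/mu = 60/13.0 = 4.62 minutes

4.62 minutes


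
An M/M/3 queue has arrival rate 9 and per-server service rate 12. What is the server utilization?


rho = lambda/(c*mu) = 9/(3*12) = 0.25

0.25


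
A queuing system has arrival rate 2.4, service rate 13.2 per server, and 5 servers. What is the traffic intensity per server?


rho = lambda / (c * mu) = 2.4 / (5 * 13.2) = 0.0364

0.0364


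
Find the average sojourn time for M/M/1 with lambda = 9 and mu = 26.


W = 1/(mu - lambda) = 1/(26 - 9) = 0.0588 hours

0.0588 hours


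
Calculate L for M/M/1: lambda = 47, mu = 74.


rho = 47/74; L = rho/(1-rho) = 1.74

1.74


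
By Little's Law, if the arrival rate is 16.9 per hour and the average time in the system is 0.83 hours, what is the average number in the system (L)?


L = lambda * W = 16.9 * 0.83 = 14.03

14.03


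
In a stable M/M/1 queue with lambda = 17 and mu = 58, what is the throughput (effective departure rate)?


For a stable queue (lambda < mu), throughput = lambda = 17 per hour

17 per hour


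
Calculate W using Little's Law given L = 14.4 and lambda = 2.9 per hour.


W = L / lambda = 14.4 / 2.9 = 4.9655 hours

4.9655 hours


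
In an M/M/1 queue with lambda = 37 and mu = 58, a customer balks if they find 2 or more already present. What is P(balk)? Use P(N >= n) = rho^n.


P(N >= 2) = rho^2 = (37/58)^2 = 0.407

0.407


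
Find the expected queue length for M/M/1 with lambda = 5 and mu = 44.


rho = 5/44; Lq = rho^2/(1-rho) = 0.01

0.01


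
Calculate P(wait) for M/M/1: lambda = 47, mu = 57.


P(wait) = rho = lambda/mu = 47/57 = 0.8246

0.8246


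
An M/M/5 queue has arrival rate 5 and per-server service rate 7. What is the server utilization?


rho = lambda/(c*mu) = 5/(5*7) = 0.1429

0.1429


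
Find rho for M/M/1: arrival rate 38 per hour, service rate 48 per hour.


rho = lambda/mu = 38/48 = 0.7917

0.7917


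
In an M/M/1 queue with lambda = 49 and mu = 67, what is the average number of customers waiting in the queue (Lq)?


rho = 49/67; Lq = rho^2/(1-rho) = 1.99

1.99


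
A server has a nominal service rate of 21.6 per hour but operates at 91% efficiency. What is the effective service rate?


Effective rate = mu * efficiency = 21.6 * 0.91 = 19.66 per hour

19.66 per hour


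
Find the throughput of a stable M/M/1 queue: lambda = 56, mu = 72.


For a stable queue (lambda < mu), throughput = lambda = 56 per hour

56 per hour


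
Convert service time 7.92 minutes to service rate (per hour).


mu = 60 / avg_service_time = 60 / 7.92 = 7.58 per hour

7.58 per hour


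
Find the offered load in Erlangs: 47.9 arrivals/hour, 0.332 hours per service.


Offered load a = lambda * E[S] = 47.9 * 0.332 = 15.9 Erlangs

15.9 Erlangs


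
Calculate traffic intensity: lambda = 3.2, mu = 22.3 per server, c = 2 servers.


rho = lambda / (c * mu) = 3.2 / (2 * 22.3) = 0.0717

0.0717


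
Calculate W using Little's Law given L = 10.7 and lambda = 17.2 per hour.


W = L / lambda = 10.7 / 17.2 = 0.6221 hours

0.6221 hours


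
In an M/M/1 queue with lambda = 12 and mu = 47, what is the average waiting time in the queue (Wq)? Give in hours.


rho = 12/47; Wq = rho/(mu - lambda) = 0.0073 hours

0.0073 hours


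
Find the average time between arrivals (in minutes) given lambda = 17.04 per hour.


Mean interarrival time = 60/lambda = 60/17.04 = 3.52 minutes

3.52 minutes


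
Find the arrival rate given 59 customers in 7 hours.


lambda = total arrivals / time = 59 / 7 = 8.43 per hour

8.43 per hour


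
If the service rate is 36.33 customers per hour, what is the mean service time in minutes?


Mean service time = 60/mu = 60/36.33 = 1.65 minutes

1.65 minutes


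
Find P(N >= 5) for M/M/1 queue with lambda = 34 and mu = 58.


P(N >= 5) = rho^5 = (34/58)^5 = 0.0692

0.0692


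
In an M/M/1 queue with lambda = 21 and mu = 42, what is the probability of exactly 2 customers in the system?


rho = 21/42; P(n) = (1-rho)*rho^n = (1-21/42)*(21/42)^2 = 0.125

0.125


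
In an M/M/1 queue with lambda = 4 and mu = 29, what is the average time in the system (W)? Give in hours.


W = 1/(mu - lambda) = 1/(29 - 4) = 0.04 hours

0.04 hours


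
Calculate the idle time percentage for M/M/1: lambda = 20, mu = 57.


Idle fraction = (1 - rho) * 100 = (1 - 20/57) * 100 = 64.9%

64.9%


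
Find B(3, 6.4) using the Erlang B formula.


B(N,A) = (A^N/N!) / sum(A^k/k!, k=0..N) with N=3, A=6.4 = 0.6105

0.6105


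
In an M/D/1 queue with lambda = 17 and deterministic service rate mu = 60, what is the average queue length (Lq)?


M/D/1: Lq = rho^2 / (2*(1-rho)) where rho = 17/60; Lq = 0.06

0.06


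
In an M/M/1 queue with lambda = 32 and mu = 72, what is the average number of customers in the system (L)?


rho = 32/72; L = rho/(1-rho) = 0.8

0.8


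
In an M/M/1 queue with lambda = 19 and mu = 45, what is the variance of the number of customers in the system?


rho = 19/45; Var(N) = rho/(1-rho)^2 = 1.26

1.26


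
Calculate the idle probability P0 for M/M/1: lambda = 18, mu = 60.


P0 = 1 - rho = 1 - 18/60 = 0.7

0.7


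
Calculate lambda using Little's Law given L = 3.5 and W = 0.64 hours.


lambda = L / W = 3.5 / 0.64 = 5.47 per hour

5.47 per hour


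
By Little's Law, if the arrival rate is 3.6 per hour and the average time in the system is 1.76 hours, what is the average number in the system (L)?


L = lambda * W = 3.6 * 1.76 = 6.34

6.34


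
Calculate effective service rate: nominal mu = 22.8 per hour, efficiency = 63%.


Effective rate = mu * efficiency = 22.8 * 0.63 = 14.36 per hour

14.36 per hour


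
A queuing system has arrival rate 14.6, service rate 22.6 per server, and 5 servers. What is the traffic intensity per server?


rho = lambda / (c * mu) = 14.6 / (5 * 22.6) = 0.1292

0.1292


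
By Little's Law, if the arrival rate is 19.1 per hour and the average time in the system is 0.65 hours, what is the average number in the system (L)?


L = lambda * W = 19.1 * 0.65 = 12.42

12.42


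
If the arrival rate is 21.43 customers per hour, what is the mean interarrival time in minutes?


Mean interarrival time = 60/lambda = 60/21.43 = 2.8 minutes

2.8 minutes


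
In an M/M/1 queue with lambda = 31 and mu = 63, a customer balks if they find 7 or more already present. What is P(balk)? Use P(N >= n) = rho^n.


P(N >= 7) = rho^7 = (31/63)^7 = 0.007

0.007


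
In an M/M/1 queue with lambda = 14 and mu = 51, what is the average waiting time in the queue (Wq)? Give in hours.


rho = 14/51; Wq = rho/(mu - lambda) = 0.0074 hours

0.0074 hours


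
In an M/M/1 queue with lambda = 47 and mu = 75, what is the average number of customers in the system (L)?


rho = 47/75; L = rho/(1-rho) = 1.68

1.68


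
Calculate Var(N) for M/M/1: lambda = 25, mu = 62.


rho = 25/62; Var(N) = rho/(1-rho)^2 = 1.13

1.13


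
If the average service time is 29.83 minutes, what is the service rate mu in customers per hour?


mu = 60 / avg_service_time = 60 / 29.83 = 2.01 per hour

2.01 per hour


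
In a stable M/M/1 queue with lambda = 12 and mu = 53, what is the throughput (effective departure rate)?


For a stable queue (lambda < mu), throughput = lambda = 12 per hour

12 per hour


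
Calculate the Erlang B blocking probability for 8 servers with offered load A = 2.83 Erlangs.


B(N,A) = (A^N/N!) / sum(A^k/k!, k=0..N) with N=8, A=2.83 = 0.006

0.006


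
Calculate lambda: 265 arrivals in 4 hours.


lambda = total arrivals / time = 265 / 4 = 66.25 per hour

66.25 per hour


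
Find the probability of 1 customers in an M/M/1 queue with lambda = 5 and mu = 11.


rho = 5/11; P(n) = (1-rho)*rho^n = (1-5/11)*(5/11)^1 = 0.2479

0.2479


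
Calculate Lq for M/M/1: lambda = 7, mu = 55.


rho = 7/55; Lq = rho^2/(1-rho) = 0.02

0.02


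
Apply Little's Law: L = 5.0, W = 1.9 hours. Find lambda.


lambda = L / W = 5.0 / 1.9 = 2.63 per hour

2.63 per hour


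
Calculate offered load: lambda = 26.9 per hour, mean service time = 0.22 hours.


Offered load a = lambda * E[S] = 26.9 * 0.22 = 5.92 Erlangs

5.92 Erlangs


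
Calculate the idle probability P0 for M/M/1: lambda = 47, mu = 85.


P0 = 1 - rho = 1 - 47/85 = 0.4471

0.4471


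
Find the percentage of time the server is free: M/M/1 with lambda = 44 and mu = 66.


Idle fraction = (1 - rho) * 100 = (1 - 44/66) * 100 = 33.3%

33.3%


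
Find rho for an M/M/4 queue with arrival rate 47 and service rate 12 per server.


rho = lambda/(c*mu) = 47/(4*12) = 0.9792

0.9792


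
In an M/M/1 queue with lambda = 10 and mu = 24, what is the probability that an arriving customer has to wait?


P(wait) = rho = lambda/mu = 10/24 = 0.4167

0.4167


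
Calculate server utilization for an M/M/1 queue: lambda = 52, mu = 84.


rho = lambda/mu = 52/84 = 0.619

0.619


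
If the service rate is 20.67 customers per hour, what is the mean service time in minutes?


Mean service time = 60/mu = 60/20.67 = 2.9 minutes

2.9 minutes


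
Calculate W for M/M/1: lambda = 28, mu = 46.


W = 1/(mu - lambda) = 1/(46 - 28) = 0.0556 hours

0.0556 hours


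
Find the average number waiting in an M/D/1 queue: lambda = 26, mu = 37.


M/D/1: Lq = rho^2 / (2*(1-rho)) where rho = 26/37; Lq = 0.83

0.83


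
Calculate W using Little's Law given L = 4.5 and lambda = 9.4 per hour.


W = L / lambda = 4.5 / 9.4 = 0.4787 hours

0.4787 hours


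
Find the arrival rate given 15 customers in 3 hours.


lambda = total arrivals / time = 15 / 3 = 5.0 per hour

5.0 per hour


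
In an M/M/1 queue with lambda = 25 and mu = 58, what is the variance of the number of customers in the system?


rho = 25/58; Var(N) = rho/(1-rho)^2 = 1.33

1.33


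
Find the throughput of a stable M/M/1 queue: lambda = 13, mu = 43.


For a stable queue (lambda < mu), throughput = lambda = 13 per hour

13 per hour


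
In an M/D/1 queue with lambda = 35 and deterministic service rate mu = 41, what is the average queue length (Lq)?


M/D/1: Lq = rho^2 / (2*(1-rho)) where rho = 35/41; Lq = 2.49

2.49


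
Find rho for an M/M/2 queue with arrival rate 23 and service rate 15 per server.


rho = lambda/(c*mu) = 23/(2*15) = 0.7667

0.7667


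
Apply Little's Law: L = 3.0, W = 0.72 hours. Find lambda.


lambda = L / W = 3.0 / 0.72 = 4.17 per hour

4.17 per hour


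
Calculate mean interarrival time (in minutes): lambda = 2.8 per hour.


Mean interarrival time = 60/lambda = 60/2.8 = 21.43 minutes

21.43 minutes


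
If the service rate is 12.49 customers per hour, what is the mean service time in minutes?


Mean service time = 60/mu = 60/12.49 = 4.8 minutes

4.8 minutes


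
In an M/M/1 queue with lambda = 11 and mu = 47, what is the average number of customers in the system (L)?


rho = 11/47; L = rho/(1-rho) = 0.31

0.31


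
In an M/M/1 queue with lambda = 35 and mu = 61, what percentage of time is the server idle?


Idle fraction = (1 - rho) * 100 = (1 - 35/61) * 100 = 42.6%

42.6%


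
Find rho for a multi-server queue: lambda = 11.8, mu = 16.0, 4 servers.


rho = lambda / (c * mu) = 11.8 / (4 * 16.0) = 0.1844

0.1844


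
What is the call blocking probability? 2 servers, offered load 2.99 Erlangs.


B(N,A) = (A^N/N!) / sum(A^k/k!, k=0..N) with N=2, A=2.99 = 0.5284

0.5284


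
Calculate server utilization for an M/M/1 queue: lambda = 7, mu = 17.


rho = lambda/mu = 7/17 = 0.4118

0.4118


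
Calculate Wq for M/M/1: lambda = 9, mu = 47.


rho = 9/47; Wq = rho/(mu - lambda) = 0.005 hours

0.005 hours


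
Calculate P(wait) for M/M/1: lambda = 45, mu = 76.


P(wait) = rho = lambda/mu = 45/76 = 0.5921

0.5921


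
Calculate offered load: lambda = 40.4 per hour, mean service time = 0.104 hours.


Offered load a = lambda * E[S] = 40.4 * 0.104 = 4.2 Erlangs

4.2 Erlangs


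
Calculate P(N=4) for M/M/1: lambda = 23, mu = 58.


rho = 23/58; P(n) = (1-rho)*rho^n = (1-23/58)*(23/58)^4 = 0.0149

0.0149


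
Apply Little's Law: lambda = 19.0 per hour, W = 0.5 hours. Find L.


L = lambda * W = 19.0 * 0.5 = 9.5

9.5


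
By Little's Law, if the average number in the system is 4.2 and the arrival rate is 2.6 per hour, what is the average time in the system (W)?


W = L / lambda = 4.2 / 2.6 = 1.6154 hours

1.6154 hours


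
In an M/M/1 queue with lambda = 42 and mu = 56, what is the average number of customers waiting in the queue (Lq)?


rho = 42/56; Lq = rho^2/(1-rho) = 2.25

2.25


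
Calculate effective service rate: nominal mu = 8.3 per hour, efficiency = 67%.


Effective rate = mu * efficiency = 8.3 * 0.67 = 5.56 per hour

5.56 per hour


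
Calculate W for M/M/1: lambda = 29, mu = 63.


W = 1/(mu - lambda) = 1/(63 - 29) = 0.0294 hours

0.0294 hours


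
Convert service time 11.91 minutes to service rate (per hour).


mu = 60 / avg_service_time = 60 / 11.91 = 5.04 per hour

5.04 per hour


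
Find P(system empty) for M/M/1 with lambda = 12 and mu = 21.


P0 = 1 - rho = 1 - 12/21 = 0.4286

0.4286


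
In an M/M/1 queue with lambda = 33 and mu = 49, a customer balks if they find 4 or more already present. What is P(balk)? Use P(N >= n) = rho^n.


P(N >= 4) = rho^4 = (33/49)^4 = 0.2057

0.2057


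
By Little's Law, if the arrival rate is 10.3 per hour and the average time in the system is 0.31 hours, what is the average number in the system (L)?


L = lambda * W = 10.3 * 0.31 = 3.19

3.19


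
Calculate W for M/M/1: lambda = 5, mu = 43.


W = 1/(mu - lambda) = 1/(43 - 5) = 0.0263 hours

0.0263 hours


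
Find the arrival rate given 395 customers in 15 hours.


lambda = total arrivals / time = 395 / 15 = 26.33 per hour

26.33 per hour


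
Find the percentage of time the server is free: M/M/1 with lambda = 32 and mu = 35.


Idle fraction = (1 - rho) * 100 = (1 - 32/35) * 100 = 8.6%

8.6%


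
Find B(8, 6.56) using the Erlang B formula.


B(N,A) = (A^N/N!) / sum(A^k/k!, k=0..N) with N=8, A=6.56 = 0.1535

0.1535


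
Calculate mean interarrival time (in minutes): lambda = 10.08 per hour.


Mean interarrival time = 60/lambda = 60/10.08 = 5.95 minutes

5.95 minutes


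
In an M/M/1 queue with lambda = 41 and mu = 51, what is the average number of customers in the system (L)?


rho = 41/51; L = rho/(1-rho) = 4.1

4.1


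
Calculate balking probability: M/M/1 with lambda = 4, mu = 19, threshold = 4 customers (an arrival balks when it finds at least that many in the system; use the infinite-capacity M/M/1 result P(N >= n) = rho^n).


P(N >= 4) = rho^4 = (4/19)^4 = 0.002

0.002


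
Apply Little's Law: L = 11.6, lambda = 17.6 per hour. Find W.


W = L / lambda = 11.6 / 17.6 = 0.6591 hours

0.6591 hours


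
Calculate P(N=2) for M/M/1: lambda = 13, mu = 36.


rho = 13/36; P(n) = (1-rho)*rho^n = (1-13/36)*(13/36)^2 = 0.0833

0.0833


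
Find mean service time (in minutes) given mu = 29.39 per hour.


Mean service time = 60/mu = 60/29.39 = 2.04 minutes

2.04 minutes


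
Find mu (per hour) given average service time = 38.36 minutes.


mu = 60 / avg_service_time = 60 / 38.36 = 1.56 per hour

1.56 per hour


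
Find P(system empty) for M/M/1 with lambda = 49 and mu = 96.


P0 = 1 - rho = 1 - 49/96 = 0.4896

0.4896


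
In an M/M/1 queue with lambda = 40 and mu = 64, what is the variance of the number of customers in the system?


rho = 40/64; Var(N) = rho/(1-rho)^2 = 4.44

4.44


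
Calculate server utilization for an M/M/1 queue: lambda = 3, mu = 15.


rho = lambda/mu = 3/15 = 0.2

0.2


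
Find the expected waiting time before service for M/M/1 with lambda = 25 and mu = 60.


rho = 25/60; Wq = rho/(mu - lambda) = 0.0119 hours

0.0119 hours


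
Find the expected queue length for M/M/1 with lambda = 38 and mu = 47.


rho = 38/47; Lq = rho^2/(1-rho) = 3.41

3.41


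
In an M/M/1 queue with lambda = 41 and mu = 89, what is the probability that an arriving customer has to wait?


P(wait) = rho = lambda/mu = 41/89 = 0.4607

0.4607


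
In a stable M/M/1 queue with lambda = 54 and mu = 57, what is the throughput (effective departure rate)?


For a stable queue (lambda < mu), throughput = lambda = 54 per hour

54 per hour


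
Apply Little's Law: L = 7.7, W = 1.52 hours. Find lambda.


lambda = L / W = 7.7 / 1.52 = 5.07 per hour

5.07 per hour


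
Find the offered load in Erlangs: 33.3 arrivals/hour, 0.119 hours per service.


Offered load a = lambda * E[S] = 33.3 * 0.119 = 3.96 Erlangs

3.96 Erlangs


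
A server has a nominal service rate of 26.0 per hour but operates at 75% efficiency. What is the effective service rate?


Effective rate = mu * efficiency = 26.0 * 0.75 = 19.5 per hour

19.5 per hour


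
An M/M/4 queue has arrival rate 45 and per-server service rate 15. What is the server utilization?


rho = lambda/(c*mu) = 45/(4*15) = 0.75

0.75


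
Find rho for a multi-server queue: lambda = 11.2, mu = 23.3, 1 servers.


rho = lambda / (c * mu) = 11.2 / (1 * 23.3) = 0.4807

0.4807


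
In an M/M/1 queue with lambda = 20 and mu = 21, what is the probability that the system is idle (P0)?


P0 = 1 - rho = 1 - 20/21 = 0.0476

0.0476


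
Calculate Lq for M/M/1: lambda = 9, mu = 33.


rho = 9/33; Lq = rho^2/(1-rho) = 0.1

0.1


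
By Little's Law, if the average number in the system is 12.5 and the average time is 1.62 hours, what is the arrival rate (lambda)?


lambda = L / W = 12.5 / 1.62 = 7.72 per hour

7.72 per hour


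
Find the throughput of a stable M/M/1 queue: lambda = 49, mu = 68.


For a stable queue (lambda < mu), throughput = lambda = 49 per hour

49 per hour


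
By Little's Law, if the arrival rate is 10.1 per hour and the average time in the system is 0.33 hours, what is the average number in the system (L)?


L = lambda * W = 10.1 * 0.33 = 3.33

3.33


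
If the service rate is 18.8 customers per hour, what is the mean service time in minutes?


Mean service time = 60/mu = 60/18.8 = 3.19 minutes

3.19 minutes


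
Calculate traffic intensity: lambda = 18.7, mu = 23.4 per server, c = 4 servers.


rho = lambda / (c * mu) = 18.7 / (4 * 23.4) = 0.1998

0.1998


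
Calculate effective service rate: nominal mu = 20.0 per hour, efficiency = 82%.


Effective rate = mu * efficiency = 20.0 * 0.82 = 16.4 per hour

16.4 per hour


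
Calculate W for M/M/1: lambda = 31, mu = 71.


W = 1/(mu - lambda) = 1/(71 - 31) = 0.025 hours

0.025 hours


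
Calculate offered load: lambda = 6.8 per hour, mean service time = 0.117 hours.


Offered load a = lambda * E[S] = 6.8 * 0.117 = 0.8 Erlangs

0.8 Erlangs


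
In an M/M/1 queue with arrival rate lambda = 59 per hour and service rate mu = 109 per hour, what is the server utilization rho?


rho = lambda/mu = 59/109 = 0.5413

0.5413


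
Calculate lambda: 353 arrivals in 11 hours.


lambda = total arrivals / time = 353 / 11 = 32.09 per hour

32.09 per hour


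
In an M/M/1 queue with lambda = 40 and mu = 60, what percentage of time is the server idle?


Idle fraction = (1 - rho) * 100 = (1 - 40/60) * 100 = 33.3%

33.3%


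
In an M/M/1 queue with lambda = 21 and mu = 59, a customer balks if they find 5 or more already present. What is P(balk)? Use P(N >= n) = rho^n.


P(N >= 5) = rho^5 = (21/59)^5 = 0.0057

0.0057


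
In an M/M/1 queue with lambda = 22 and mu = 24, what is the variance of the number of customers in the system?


rho = 22/24; Var(N) = rho/(1-rho)^2 = 132.0

132.0


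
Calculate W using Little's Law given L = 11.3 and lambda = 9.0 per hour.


W = L / lambda = 11.3 / 9.0 = 1.2556 hours

1.2556 hours


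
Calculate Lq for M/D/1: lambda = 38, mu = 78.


M/D/1: Lq = rho^2 / (2*(1-rho)) where rho = 38/78; Lq = 0.23

0.23


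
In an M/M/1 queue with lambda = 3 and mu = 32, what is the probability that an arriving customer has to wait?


P(wait) = rho = lambda/mu = 3/32 = 0.0938

0.0938


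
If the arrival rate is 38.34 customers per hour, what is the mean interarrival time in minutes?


Mean interarrival time = 60/lambda = 60/38.34 = 1.56 minutes

1.56 minutes


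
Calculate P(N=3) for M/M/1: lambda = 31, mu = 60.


rho = 31/60; P(n) = (1-rho)*rho^n = (1-31/60)*(31/60)^3 = 0.0667

0.0667


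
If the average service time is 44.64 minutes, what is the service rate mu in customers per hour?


mu = 60 / avg_service_time = 60 / 44.64 = 1.34 per hour

1.34 per hour


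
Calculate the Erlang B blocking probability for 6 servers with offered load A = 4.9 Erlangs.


B(N,A) = (A^N/N!) / sum(A^k/k!, k=0..N) with N=6, A=4.9 = 0.1843

0.1843


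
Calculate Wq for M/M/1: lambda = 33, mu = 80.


rho = 33/80; Wq = rho/(mu - lambda) = 0.0088 hours

0.0088 hours


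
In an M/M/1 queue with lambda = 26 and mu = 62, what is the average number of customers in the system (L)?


rho = 26/62; L = rho/(1-rho) = 0.72

0.72


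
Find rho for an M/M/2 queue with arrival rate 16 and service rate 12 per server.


rho = lambda/(c*mu) = 16/(2*12) = 0.6667

0.6667


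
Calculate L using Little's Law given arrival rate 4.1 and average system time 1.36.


L = lambda * W = 4.1 * 1.36 = 5.58

5.58


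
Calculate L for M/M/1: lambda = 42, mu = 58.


rho = 42/58; L = rho/(1-rho) = 2.63

2.63


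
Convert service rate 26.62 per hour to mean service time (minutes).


Mean service time = 60/mu = 60/26.62 = 2.25 minutes

2.25 minutes


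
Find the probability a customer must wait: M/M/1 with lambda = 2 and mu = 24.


P(wait) = rho = lambda/mu = 2/24 = 0.0833

0.0833


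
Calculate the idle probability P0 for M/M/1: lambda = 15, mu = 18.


P0 = 1 - rho = 1 - 15/18 = 0.1667

0.1667


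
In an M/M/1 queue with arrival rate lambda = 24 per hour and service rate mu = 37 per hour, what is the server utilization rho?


rho = lambda/mu = 24/37 = 0.6486

0.6486


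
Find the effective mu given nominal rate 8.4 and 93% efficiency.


Effective rate = mu * efficiency = 8.4 * 0.93 = 7.81 per hour

7.81 per hour


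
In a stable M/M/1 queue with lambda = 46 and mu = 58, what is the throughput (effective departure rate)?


For a stable queue (lambda < mu), throughput = lambda = 46 per hour

46 per hour


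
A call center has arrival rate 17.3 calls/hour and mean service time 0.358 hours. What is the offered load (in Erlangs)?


Offered load a = lambda * E[S] = 17.3 * 0.358 = 6.19 Erlangs

6.19 Erlangs


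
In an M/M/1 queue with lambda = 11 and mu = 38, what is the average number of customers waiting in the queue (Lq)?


rho = 11/38; Lq = rho^2/(1-rho) = 0.12

0.12


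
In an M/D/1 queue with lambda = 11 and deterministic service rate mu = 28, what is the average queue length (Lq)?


M/D/1: Lq = rho^2 / (2*(1-rho)) where rho = 11/28; Lq = 0.13

0.13


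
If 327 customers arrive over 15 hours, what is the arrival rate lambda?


lambda = total arrivals / time = 327 / 15 = 21.8 per hour

21.8 per hour


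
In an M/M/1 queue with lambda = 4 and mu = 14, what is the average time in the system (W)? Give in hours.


W = 1/(mu - lambda) = 1/(14 - 4) = 0.1 hours

0.1 hours


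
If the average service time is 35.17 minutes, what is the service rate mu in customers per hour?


mu = 60 / avg_service_time = 60 / 35.17 = 1.71 per hour

1.71 per hour


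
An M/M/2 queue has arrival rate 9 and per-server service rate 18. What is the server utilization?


rho = lambda/(c*mu) = 9/(2*18) = 0.25

0.25


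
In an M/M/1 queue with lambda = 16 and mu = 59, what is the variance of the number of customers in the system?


rho = 16/59; Var(N) = rho/(1-rho)^2 = 0.51

0.51


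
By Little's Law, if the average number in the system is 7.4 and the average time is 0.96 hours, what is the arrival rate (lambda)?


lambda = L / W = 7.4 / 0.96 = 7.71 per hour

7.71 per hour


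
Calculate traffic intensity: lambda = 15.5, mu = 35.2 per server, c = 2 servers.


rho = lambda / (c * mu) = 15.5 / (2 * 35.2) = 0.2202

0.2202


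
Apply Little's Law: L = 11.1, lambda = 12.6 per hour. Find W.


W = L / lambda = 11.1 / 12.6 = 0.881 hours

0.881 hours


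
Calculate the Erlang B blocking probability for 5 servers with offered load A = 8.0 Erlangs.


B(N,A) = (A^N/N!) / sum(A^k/k!, k=0..N) with N=5, A=8.0 = 0.479

0.479


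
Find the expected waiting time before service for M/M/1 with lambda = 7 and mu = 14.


rho = 7/14; Wq = rho/(mu - lambda) = 0.0714 hours

0.0714 hours


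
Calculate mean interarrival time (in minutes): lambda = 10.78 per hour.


Mean interarrival time = 60/lambda = 60/10.78 = 5.57 minutes

5.57 minutes


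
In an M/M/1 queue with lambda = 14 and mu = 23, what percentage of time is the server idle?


Idle fraction = (1 - rho) * 100 = (1 - 14/23) * 100 = 39.1%

39.1%


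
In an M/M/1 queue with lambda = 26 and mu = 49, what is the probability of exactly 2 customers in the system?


rho = 26/49; P(n) = (1-rho)*rho^n = (1-26/49)*(26/49)^2 = 0.1322

0.1322


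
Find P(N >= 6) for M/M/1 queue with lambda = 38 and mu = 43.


P(N >= 6) = rho^6 = (38/43)^6 = 0.4763

0.4763


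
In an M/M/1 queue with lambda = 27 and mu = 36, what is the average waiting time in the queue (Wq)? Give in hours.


rho = 27/36; Wq = rho/(mu - lambda) = 0.0833 hours

0.0833 hours


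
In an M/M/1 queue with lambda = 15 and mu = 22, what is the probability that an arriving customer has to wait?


P(wait) = rho = lambda/mu = 15/22 = 0.6818

0.6818


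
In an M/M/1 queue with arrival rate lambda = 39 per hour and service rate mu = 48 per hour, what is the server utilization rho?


rho = lambda/mu = 39/48 = 0.8125

0.8125


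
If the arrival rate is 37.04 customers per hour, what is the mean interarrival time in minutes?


Mean interarrival time = 60/lambda = 60/37.04 = 1.62 minutes

1.62 minutes


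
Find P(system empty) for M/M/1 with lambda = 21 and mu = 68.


P0 = 1 - rho = 1 - 21/68 = 0.6912

0.6912


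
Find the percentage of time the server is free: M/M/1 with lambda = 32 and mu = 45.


Idle fraction = (1 - rho) * 100 = (1 - 32/45) * 100 = 28.9%

28.9%


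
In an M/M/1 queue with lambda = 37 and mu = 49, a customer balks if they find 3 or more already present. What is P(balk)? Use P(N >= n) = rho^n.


P(N >= 3) = rho^3 = (37/49)^3 = 0.4305

0.4305


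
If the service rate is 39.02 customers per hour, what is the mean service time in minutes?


Mean service time = 60/mu = 60/39.02 = 1.54 minutes

1.54 minutes


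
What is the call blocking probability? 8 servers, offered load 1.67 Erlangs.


B(N,A) = (A^N/N!) / sum(A^k/k!, k=0..N) with N=8, A=1.67 = 0.0003

0.0003


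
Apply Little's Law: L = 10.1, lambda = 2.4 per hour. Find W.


W = L / lambda = 10.1 / 2.4 = 4.2083 hours

4.2083 hours


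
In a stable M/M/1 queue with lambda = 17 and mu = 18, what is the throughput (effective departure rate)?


For a stable queue (lambda < mu), throughput = lambda = 17 per hour

17 per hour


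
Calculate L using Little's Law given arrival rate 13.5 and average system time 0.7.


L = lambda * W = 13.5 * 0.7 = 9.45

9.45


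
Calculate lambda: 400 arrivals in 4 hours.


lambda = total arrivals / time = 400 / 4 = 100.0 per hour

100.0 per hour


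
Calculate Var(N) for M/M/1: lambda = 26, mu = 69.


rho = 26/69; Var(N) = rho/(1-rho)^2 = 0.97

0.97


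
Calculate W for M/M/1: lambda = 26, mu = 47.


W = 1/(mu - lambda) = 1/(47 - 26) = 0.0476 hours

0.0476 hours


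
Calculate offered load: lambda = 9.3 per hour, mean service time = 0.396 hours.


Offered load a = lambda * E[S] = 9.3 * 0.396 = 3.68 Erlangs

3.68 Erlangs


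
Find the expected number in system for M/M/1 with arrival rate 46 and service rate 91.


rho = 46/91; L = rho/(1-rho) = 1.02

1.02


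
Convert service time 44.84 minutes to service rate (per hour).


mu = 60 / avg_service_time = 60 / 44.84 = 1.34 per hour

1.34 per hour


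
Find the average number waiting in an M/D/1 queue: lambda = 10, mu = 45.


M/D/1: Lq = rho^2 / (2*(1-rho)) where rho = 10/45; Lq = 0.03

0.03


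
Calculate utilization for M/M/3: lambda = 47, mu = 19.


rho = lambda/(c*mu) = 47/(3*19) = 0.8246

0.8246


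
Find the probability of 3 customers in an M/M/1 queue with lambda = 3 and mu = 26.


rho = 3/26; P(n) = (1-rho)*rho^n = (1-3/26)*(3/26)^3 = 0.0014

0.0014


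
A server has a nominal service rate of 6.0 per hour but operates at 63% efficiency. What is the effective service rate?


Effective rate = mu * efficiency = 6.0 * 0.63 = 3.78 per hour

3.78 per hour


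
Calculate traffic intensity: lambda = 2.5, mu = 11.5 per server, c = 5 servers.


rho = lambda / (c * mu) = 2.5 / (5 * 11.5) = 0.0435

0.0435


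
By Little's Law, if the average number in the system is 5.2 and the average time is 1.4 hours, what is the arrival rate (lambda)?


lambda = L / W = 5.2 / 1.4 = 3.71 per hour

3.71 per hour


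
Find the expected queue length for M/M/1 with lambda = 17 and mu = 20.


rho = 17/20; Lq = rho^2/(1-rho) = 4.82

4.82


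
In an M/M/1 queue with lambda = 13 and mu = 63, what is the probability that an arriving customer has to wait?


P(wait) = rho = lambda/mu = 13/63 = 0.2063

0.2063


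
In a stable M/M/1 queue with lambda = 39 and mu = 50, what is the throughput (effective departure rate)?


For a stable queue (lambda < mu), throughput = lambda = 39 per hour

39 per hour


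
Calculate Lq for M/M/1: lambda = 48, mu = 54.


rho = 48/54; Lq = rho^2/(1-rho) = 7.11

7.11


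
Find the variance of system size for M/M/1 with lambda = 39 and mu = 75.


rho = 39/75; Var(N) = rho/(1-rho)^2 = 2.26

2.26


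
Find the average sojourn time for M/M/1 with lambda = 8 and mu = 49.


W = 1/(mu - lambda) = 1/(49 - 8) = 0.0244 hours

0.0244 hours


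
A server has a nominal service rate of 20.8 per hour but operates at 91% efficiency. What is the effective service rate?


Effective rate = mu * efficiency = 20.8 * 0.91 = 18.93 per hour

18.93 per hour


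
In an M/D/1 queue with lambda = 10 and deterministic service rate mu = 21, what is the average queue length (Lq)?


M/D/1: Lq = rho^2 / (2*(1-rho)) where rho = 10/21; Lq = 0.22

0.22


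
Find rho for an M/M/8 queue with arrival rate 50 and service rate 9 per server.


rho = lambda/(c*mu) = 50/(8*9) = 0.6944

0.6944


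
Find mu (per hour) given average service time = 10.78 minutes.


mu = 60 / avg_service_time = 60 / 10.78 = 5.57 per hour

5.57 per hour


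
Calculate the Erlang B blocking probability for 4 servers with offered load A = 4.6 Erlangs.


B(N,A) = (A^N/N!) / sum(A^k/k!, k=0..N) with N=4, A=4.6 = 0.3654

0.3654


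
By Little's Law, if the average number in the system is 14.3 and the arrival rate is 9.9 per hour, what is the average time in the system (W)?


W = L / lambda = 14.3 / 9.9 = 1.4444 hours

1.4444 hours


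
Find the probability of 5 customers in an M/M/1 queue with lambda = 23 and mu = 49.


rho = 23/49; P(n) = (1-rho)*rho^n = (1-23/49)*(23/49)^5 = 0.0121

0.0121


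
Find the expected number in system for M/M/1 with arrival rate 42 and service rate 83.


rho = 42/83; L = rho/(1-rho) = 1.02

1.02


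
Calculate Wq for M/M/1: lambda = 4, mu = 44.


rho = 4/44; Wq = rho/(mu - lambda) = 0.0023 hours

0.0023 hours


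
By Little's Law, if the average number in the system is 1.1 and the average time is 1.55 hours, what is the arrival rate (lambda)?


lambda = L / W = 1.1 / 1.55 = 0.71 per hour

0.71 per hour


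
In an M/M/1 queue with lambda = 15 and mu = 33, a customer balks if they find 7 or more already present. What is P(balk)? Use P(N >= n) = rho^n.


P(N >= 7) = rho^7 = (15/33)^7 = 0.004

0.004
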